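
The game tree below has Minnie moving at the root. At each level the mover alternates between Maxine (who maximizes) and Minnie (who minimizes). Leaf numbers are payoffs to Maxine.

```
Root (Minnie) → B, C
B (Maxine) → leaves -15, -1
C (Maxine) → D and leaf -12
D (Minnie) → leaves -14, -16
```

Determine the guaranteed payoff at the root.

-12

B (Maxine): max(-15, -1) = -1
D (Minnie): min(-14, -16) = -16
C (Maxine): max(-16, -12) = -12
Root (Minnie): min(-1, -12) = -12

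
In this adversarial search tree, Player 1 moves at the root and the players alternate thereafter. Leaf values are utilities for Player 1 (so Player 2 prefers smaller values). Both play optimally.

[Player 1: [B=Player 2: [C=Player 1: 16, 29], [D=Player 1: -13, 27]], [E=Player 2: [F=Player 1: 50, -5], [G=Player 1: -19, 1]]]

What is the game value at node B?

C: max(16, 29) = 29
D: max(-13, 27) = 27
B: min(29, 27) = 27

27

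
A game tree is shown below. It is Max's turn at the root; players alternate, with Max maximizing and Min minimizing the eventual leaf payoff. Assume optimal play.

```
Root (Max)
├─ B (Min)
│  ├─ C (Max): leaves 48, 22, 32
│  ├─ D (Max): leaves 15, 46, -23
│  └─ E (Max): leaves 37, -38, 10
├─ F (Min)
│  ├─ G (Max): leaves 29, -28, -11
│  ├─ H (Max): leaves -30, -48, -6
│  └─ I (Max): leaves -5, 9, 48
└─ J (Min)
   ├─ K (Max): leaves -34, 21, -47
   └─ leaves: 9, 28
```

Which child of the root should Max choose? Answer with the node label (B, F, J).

C (Max): max(48, 22, 32) = 48
D (Max): max(15, 46, -23) = 46
E (Max): max(37, -38, 10) = 37
B (Min): min(48, 46, 37) = 37
G (Max): max(29, -28, -11) = 29
H (Max): max(-30, -48, -6) = -6
I (Max): max(-5, 9, 48) = 48
F (Min): min(29, -6, 48) = -6
K (Max): max(-34, 21, -47) = 21
J (Min): min(21, 9, 28) = 9
Root (Max): max(37, -6, 9) = 37
Max picks the child with the highest value: B (value 37).

B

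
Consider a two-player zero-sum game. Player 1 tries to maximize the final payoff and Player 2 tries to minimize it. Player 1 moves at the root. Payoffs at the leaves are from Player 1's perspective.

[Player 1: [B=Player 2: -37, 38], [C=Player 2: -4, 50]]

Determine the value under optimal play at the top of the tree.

B (Player 2): min(-37, 38) = -37
C (Player 2): min(-4, 50) = -4
Root (Player 1): max(-37, -4) = -4

-4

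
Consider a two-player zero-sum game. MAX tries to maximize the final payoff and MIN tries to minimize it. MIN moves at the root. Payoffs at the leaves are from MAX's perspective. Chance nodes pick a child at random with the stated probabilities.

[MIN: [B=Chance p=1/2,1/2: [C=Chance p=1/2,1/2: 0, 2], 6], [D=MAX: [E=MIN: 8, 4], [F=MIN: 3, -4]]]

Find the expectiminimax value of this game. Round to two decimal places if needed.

C (Chance): 1/2·0 + 1/2·2 = 1
B (Chance): 1/2·1 + 1/2·6 = 3.5
E (MIN): min(8, 4) = 4
F (MIN): min(3, -4) = -4
D (MAX): max(4, -4) = 4
Root (MIN): min(3.5, 4) = 3.5

3.5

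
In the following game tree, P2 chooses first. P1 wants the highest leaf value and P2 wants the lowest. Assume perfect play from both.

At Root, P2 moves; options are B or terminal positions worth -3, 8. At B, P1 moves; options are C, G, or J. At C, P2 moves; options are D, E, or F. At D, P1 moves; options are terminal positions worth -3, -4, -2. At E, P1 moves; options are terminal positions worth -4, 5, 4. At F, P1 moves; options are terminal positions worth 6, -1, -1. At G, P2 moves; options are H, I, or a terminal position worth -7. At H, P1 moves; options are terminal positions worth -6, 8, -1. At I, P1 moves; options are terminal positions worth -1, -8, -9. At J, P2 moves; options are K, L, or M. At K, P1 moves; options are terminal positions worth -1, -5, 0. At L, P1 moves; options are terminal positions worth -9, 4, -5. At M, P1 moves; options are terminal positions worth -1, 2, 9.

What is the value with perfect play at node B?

0

D: max(-3, -4, -2) = -2
E: max(-4, 5, 4) = 5
F: max(6, -1, -1) = 6
C: min(-2, 5, 6) = -2
H: max(-6, 8, -1) = 8
I: max(-1, -8, -9) = -1
G: min(8, -1, -7) = -7
K: max(-1, -5, 0) = 0
L: max(-9, 4, -5) = 4
M: max(-1, 2, 9) = 9
J: min(0, 4, 9) = 0
B: max(-2, -7, 0) = 0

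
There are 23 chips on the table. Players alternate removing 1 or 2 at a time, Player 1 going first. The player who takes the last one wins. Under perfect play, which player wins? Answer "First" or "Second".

First

i:   0  1  2  3  4  5  6  7  8  9 10 11 12 13 14 15 16 17 18 19 20 21 22 23
     L  W  W  L  W  W  L  W  W  L  W  W  L  W  W  L  W  W  L  W  W  L  W  W
Position 23 is W, so the first player wins.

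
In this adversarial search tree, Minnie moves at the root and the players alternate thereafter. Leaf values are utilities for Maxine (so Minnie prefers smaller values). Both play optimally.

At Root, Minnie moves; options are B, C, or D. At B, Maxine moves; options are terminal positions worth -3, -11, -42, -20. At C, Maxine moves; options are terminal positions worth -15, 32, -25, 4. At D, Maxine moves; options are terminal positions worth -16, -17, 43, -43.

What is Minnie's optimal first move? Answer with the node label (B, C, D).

B (Maxine): max(-3, -11, -42, -20) = -3
C (Maxine): max(-15, 32, -25, 4) = 32
D (Maxine): max(-16, -17, 43, -43) = 43
Root (Minnie): min(-3, 32, 43) = -3
Minnie picks the child with the lowest value: B (value -3).

B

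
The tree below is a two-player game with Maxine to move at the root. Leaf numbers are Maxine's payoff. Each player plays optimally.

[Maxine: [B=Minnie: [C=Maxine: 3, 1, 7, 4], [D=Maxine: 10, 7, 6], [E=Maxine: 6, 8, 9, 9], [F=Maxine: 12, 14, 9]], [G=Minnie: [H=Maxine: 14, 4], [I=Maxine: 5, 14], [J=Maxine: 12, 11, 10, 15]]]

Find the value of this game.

C (Maxine): max(3, 1, 7, 4) = 7
D (Maxine): max(10, 7, 6) = 10
E (Maxine): max(6, 8, 9, 9) = 9
F (Maxine): max(12, 14, 9) = 14
B (Minnie): min(7, 10, 9, 14) = 7
H (Maxine): max(14, 4) = 14
I (Maxine): max(5, 14) = 14
J (Maxine): max(12, 11, 10, 15) = 15
G (Minnie): min(14, 14, 15) = 14
Root (Maxine): max(7, 14) = 14

14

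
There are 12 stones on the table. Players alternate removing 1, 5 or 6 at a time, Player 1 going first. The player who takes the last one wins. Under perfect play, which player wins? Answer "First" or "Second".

First

i:   0  1  2  3  4  5  6  7  8  9 10 11 12
     L  W  L  W  L  W  W  W  W  W  W  L  W
Position 12 is W, so the first player wins.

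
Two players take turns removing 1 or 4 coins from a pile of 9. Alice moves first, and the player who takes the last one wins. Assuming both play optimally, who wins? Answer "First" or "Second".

Compute winning (W) and losing (L) positions by backward induction:
i:   0  1  2  3  4  5  6  7  8  9
     L  W  L  W  W  L  W  L  W  W
Position 9 is W, so the first player wins.

First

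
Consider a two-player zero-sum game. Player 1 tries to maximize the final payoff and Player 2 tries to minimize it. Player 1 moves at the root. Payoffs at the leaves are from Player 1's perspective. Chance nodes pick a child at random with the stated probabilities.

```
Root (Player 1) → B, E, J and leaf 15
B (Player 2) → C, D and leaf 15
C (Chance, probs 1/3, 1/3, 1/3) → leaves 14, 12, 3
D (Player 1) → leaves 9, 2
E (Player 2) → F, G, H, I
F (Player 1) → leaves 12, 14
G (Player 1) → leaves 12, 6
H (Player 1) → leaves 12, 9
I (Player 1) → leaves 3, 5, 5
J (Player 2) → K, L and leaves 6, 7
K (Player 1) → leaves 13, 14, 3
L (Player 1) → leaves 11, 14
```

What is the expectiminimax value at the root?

C (Chance): 1/3·14 + 1/3·12 + 1/3·3 = 9.67
D (Player 1): max(9, 2) = 9
B (Player 2): min(9.67, 9, 15) = 9
F (Player 1): max(12, 14) = 14
G (Player 1): max(12, 6) = 12
H (Player 1): max(12, 9) = 12
I (Player 1): max(3, 5, 5) = 5
E (Player 2): min(14, 12, 12, 5) = 5
K (Player 1): max(13, 14, 3) = 14
L (Player 1): max(11, 14) = 14
J (Player 2): min(14, 14, 6, 7) = 6
Root (Player 1): max(9, 5, 6, 15) = 15

15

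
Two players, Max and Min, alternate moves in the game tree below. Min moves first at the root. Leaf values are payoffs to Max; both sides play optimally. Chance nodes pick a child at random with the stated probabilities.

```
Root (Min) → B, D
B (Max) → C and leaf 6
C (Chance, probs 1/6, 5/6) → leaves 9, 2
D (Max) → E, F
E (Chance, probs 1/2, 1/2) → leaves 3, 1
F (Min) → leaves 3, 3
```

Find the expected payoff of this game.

3

C (Chance): 1/6·9 + 5/6·2 = 3.17
B (Max): max(3.17, 6) = 6
E (Chance): 1/2·3 + 1/2·1 = 2
F (Min): min(3, 3) = 3
D (Max): max(2, 3) = 3
Root (Min): min(6, 3) = 3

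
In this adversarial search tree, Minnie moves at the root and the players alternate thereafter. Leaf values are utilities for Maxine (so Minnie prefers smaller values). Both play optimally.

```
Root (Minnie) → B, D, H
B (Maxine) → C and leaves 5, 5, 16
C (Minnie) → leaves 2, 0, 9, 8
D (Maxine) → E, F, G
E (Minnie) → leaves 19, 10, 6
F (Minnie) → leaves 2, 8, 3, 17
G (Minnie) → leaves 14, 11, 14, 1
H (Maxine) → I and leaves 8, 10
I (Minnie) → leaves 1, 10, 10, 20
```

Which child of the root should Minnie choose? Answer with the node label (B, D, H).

C (Minnie): min(2, 0, 9, 8) = 0
B (Maxine): max(0, 5, 5, 16) = 16
E (Minnie): min(19, 10, 6) = 6
F (Minnie): min(2, 8, 3, 17) = 2
G (Minnie): min(14, 11, 14, 1) = 1
D (Maxine): max(6, 2, 1) = 6
I (Minnie): min(1, 10, 10, 20) = 1
H (Maxine): max(1, 8, 10) = 10
Root (Minnie): min(16, 6, 10) = 6
Minnie picks the child with the lowest value: D (value 6).

D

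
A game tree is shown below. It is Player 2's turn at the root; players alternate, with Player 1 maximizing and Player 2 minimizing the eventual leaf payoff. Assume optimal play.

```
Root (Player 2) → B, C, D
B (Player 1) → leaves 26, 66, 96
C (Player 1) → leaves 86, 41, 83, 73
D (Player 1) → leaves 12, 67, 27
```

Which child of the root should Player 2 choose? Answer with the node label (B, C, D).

B (Player 1): max(26, 66, 96) = 96
C (Player 1): max(86, 41, 83, 73) = 86
D (Player 1): max(12, 67, 27) = 67
Root (Player 2): min(96, 86, 67) = 67
Player 2 picks the child with the lowest value: D (value 67).

D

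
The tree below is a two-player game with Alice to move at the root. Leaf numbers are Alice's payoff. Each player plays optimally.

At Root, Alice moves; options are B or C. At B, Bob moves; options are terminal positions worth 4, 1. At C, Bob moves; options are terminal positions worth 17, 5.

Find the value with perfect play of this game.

B (Bob): min(4, 1) = 1
C (Bob): min(17, 5) = 5
Root (Alice): max(1, 5) = 5

5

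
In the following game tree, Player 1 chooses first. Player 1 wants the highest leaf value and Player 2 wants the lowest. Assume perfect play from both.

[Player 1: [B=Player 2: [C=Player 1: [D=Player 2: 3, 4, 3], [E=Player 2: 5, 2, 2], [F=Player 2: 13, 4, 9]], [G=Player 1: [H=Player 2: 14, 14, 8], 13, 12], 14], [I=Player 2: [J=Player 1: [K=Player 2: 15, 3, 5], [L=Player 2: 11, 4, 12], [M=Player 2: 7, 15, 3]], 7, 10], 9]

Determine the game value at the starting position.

D (Player 2): min(3, 4, 3) = 3
E (Player 2): min(5, 2, 2) = 2
F (Player 2): min(13, 4, 9) = 4
C (Player 1): max(3, 2, 4) = 4
H (Player 2): min(14, 14, 8) = 8
G (Player 1): max(8, 13, 12) = 13
B (Player 2): min(4, 13, 14) = 4
K (Player 2): min(15, 3, 5) = 3
L (Player 2): min(11, 4, 12) = 4
M (Player 2): min(7, 15, 3) = 3
J (Player 1): max(3, 4, 3) = 4
I (Player 2): min(4, 7, 10) = 4
Root (Player 1): max(4, 4, 9) = 9

9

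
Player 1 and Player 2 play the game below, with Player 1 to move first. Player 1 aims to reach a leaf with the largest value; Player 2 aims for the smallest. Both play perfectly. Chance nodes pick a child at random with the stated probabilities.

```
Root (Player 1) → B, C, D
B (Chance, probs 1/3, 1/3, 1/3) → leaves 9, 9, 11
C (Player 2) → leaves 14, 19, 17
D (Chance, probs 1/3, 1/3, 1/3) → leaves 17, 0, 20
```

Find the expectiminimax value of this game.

14

B (Chance): 1/3·9 + 1/3·9 + 1/3·11 = 9.67
C (Player 2): min(14, 19, 17) = 14
D (Chance): 1/3·17 + 1/3·0 + 1/3·20 = 12.33
Root (Player 1): max(9.67, 14, 12.33) = 14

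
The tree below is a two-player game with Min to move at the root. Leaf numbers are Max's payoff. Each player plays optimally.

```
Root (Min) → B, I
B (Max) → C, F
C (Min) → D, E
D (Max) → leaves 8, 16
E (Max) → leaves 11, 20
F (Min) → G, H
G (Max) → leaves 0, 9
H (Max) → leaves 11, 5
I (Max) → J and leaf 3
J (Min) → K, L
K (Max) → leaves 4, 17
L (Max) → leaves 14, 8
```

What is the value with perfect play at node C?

16

D: max(8, 16) = 16
E: max(11, 20) = 20
C: min(16, 20) = 16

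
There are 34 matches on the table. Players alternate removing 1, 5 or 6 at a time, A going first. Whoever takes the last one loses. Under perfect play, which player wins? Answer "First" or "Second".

Compute winning (W) and losing (L) positions by backward induction:
i:   0  1  2  3  4  5  6  7  8  9 10 11 12 13 14 15 16 17 18 19 20 21 22 23 24 25 26 27 28 29 30 31 32 33 34
     W  L  W  L  W  L  W  W  W  W  W  W  L  W  L  W  L  W  W  W  W  W  W  L  W  L  W  L  W  W  W  W  W  W  L
Position 34 is L, so the second player wins.

Second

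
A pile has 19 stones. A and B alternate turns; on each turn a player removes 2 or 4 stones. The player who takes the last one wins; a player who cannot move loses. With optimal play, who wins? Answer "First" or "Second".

Second

W/L table (W = player to move can force a win):
i:   0  1  2  3  4  5  6  7  8  9 10 11 12 13 14 15 16 17 18 19
     L  L  W  W  W  W  L  L  W  W  W  W  L  L  W  W  W  W  L  L
Position 19 is L, so the second player wins.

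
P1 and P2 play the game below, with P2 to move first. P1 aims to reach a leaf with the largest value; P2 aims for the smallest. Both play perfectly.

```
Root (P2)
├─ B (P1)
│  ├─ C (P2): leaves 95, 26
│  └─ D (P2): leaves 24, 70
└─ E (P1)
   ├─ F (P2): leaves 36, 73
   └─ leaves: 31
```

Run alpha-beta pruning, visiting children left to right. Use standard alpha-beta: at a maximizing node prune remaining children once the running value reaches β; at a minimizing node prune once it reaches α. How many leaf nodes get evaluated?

5

C [α=-∞,β=+∞]: v=26
D [α=26,β=+∞]: v=24 after child 1 ≤ α → α-cutoff, skip 1
B [α=-∞,β=+∞]: v=26
F [α=-∞,β=26]: v=36
E [α=-∞,β=26]: v=36 after child 1 ≥ β → β-cutoff, skip 1
Root [α=-∞,β=+∞]: v=26
Leaves evaluated: 5 of 7.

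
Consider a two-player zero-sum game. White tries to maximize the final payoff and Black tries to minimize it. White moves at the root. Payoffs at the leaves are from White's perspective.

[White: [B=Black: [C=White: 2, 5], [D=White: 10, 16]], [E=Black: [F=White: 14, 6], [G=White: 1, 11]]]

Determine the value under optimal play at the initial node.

11

C (White): max(2, 5) = 5
D (White): max(10, 16) = 16
B (Black): min(5, 16) = 5
F (White): max(14, 6) = 14
G (White): max(1, 11) = 11
E (Black): min(14, 11) = 11
Root (White): max(5, 11) = 11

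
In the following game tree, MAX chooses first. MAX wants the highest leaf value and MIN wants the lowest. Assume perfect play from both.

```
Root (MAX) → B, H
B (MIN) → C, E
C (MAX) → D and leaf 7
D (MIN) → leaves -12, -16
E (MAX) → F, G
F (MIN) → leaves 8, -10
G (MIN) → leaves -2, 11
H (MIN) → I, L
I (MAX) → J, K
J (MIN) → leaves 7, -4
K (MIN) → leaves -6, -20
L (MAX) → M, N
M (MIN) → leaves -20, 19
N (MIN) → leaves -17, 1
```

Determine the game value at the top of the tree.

D (MIN): min(-12, -16) = -16
C (MAX): max(-16, 7) = 7
F (MIN): min(8, -10) = -10
G (MIN): min(-2, 11) = -2
E (MAX): max(-10, -2) = -2
B (MIN): min(7, -2) = -2
J (MIN): min(7, -4) = -4
K (MIN): min(-6, -20) = -20
I (MAX): max(-4, -20) = -4
M (MIN): min(-20, 19) = -20
N (MIN): min(-17, 1) = -17
L (MAX): max(-20, -17) = -17
H (MIN): min(-4, -17) = -17
Root (MAX): max(-2, -17) = -2

-2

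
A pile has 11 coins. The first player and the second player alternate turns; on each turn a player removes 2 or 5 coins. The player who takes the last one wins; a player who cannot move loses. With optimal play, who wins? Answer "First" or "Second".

Positions where the player to move wins (W) vs loses (L):
i:   0  1  2  3  4  5  6  7  8  9 10 11
     L  L  W  W  L  W  W  L  L  W  W  L
Position 11 is L, so the second player wins.

Second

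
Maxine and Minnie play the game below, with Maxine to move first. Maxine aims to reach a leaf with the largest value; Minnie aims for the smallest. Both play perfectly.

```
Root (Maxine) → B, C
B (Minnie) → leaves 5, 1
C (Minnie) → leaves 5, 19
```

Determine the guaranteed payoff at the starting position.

5

B (Minnie): min(5, 1) = 1
C (Minnie): min(5, 19) = 5
Root (Maxine): max(1, 5) = 5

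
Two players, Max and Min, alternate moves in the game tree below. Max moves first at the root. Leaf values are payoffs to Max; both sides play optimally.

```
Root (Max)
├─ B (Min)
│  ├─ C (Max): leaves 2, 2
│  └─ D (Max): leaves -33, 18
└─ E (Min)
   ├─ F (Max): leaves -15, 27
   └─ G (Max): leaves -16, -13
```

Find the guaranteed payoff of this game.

C (Max): max(2, 2) = 2
D (Max): max(-33, 18) = 18
B (Min): min(2, 18) = 2
F (Max): max(-15, 27) = 27
G (Max): max(-16, -13) = -13
E (Min): min(27, -13) = -13
Root (Max): max(2, -13) = 2

2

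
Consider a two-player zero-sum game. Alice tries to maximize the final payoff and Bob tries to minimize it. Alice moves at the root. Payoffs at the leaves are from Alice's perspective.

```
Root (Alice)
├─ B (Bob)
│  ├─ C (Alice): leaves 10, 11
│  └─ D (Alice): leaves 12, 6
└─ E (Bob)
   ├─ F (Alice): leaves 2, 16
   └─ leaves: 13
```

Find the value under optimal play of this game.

C (Alice): max(10, 11) = 11
D (Alice): max(12, 6) = 12
B (Bob): min(11, 12) = 11
F (Alice): max(2, 16) = 16
E (Bob): min(16, 13) = 13
Root (Alice): max(11, 13) = 13

13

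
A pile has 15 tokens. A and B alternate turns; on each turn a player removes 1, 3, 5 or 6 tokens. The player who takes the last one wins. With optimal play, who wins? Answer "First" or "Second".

Compute winning (W) and losing (L) positions by backward induction:
i:   0  1  2  3  4  5  6  7  8  9 10 11 12 13 14 15
     L  W  L  W  L  W  W  W  W  W  W  L  W  L  W  L
Position 15 is L, so the second player wins.

Second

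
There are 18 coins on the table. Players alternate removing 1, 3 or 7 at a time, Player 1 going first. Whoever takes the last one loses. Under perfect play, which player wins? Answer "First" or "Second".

First

Compute winning (W) and losing (L) positions by backward induction:
i:   0  1  2  3  4  5  6  7  8  9 10 11 12 13 14 15 16 17 18
     W  L  W  L  W  L  W  L  W  L  W  L  W  L  W  L  W  L  W
Position 18 is W, so the first player wins.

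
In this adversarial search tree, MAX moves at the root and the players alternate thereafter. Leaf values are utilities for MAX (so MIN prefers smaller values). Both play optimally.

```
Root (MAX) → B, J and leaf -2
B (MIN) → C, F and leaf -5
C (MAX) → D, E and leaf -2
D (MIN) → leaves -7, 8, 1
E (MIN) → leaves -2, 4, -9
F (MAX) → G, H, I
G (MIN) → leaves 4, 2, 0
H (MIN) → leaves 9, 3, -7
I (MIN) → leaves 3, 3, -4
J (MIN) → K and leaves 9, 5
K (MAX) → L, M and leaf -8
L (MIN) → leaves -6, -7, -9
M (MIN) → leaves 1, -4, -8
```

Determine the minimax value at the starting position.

-2

D (MIN): min(-7, 8, 1) = -7
E (MIN): min(-2, 4, -9) = -9
C (MAX): max(-7, -9, -2) = -2
G (MIN): min(4, 2, 0) = 0
H (MIN): min(9, 3, -7) = -7
I (MIN): min(3, 3, -4) = -4
F (MAX): max(0, -7, -4) = 0
B (MIN): min(-2, 0, -5) = -5
L (MIN): min(-6, -7, -9) = -9
M (MIN): min(1, -4, -8) = -8
K (MAX): max(-9, -8, -8) = -8
J (MIN): min(-8, 9, 5) = -8
Root (MAX): max(-5, -8, -2) = -2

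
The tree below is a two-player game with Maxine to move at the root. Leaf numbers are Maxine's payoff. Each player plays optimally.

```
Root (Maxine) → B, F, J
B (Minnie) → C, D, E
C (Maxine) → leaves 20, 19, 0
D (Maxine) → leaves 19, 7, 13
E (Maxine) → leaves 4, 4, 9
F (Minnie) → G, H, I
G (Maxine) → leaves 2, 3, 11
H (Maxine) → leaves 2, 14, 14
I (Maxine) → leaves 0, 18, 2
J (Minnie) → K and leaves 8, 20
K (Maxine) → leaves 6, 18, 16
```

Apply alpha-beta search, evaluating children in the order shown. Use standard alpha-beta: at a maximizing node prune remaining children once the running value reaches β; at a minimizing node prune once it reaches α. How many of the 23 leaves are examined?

C [α=-∞,β=+∞]: v=20
D [α=-∞,β=20]: v=19
E [α=-∞,β=19]: v=9
B [α=-∞,β=+∞]: v=9
G [α=9,β=+∞]: v=11
H [α=9,β=11]: v=14 after child 2 ≥ β → β-cutoff, skip 1
I [α=9,β=11]: v=18 after child 2 ≥ β → β-cutoff, skip 1
F [α=9,β=+∞]: v=11
K [α=11,β=+∞]: v=18
J [α=11,β=+∞]: v=8 after child 2 ≤ α → α-cutoff, skip 1
Root [α=-∞,β=+∞]: v=11
Leaves evaluated: 20 of 23.

20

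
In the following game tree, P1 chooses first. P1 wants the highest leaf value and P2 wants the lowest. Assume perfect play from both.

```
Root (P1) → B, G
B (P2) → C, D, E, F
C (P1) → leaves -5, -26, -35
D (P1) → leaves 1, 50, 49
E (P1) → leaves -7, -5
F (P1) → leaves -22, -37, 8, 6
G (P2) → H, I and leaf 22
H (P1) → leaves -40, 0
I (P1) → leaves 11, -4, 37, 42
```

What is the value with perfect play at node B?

C: max(-5, -26, -35) = -5
D: max(1, 50, 49) = 50
E: max(-7, -5) = -5
F: max(-22, -37, 8, 6) = 8
B: min(-5, 50, -5, 8) = -5

-5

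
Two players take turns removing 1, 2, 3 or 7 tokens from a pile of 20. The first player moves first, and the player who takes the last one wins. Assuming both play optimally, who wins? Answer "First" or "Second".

i:   0  1  2  3  4  5  6  7  8  9 10 11 12 13 14 15 16 17 18 19 20
     L  W  W  W  L  W  W  W  L  W  W  W  L  W  W  W  L  W  W  W  L
Position 20 is L, so the second player wins.

Second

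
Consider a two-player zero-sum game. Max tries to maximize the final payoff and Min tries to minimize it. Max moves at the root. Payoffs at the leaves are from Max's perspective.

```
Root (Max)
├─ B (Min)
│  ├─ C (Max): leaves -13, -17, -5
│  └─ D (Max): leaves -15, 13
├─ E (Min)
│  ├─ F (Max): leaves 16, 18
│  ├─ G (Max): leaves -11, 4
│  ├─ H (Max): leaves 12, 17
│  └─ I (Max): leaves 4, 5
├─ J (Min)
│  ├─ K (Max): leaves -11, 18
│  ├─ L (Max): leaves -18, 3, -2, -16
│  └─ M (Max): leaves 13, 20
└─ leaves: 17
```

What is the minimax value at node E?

4

F: max(16, 18) = 18
G: max(-11, 4) = 4
H: max(12, 17) = 17
I: max(4, 5) = 5
E: min(18, 4, 17, 5) = 4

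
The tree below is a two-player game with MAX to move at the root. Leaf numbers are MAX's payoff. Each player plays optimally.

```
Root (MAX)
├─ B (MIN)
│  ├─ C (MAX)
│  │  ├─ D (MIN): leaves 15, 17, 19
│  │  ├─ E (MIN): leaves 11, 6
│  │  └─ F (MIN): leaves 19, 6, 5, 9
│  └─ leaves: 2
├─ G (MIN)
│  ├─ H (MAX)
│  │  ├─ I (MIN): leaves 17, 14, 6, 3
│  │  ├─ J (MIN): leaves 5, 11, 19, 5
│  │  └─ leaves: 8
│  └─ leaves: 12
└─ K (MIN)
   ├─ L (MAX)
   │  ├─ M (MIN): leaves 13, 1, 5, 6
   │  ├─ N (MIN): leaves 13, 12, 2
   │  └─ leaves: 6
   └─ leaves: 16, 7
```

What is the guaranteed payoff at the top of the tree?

8

D (MIN): min(15, 17, 19) = 15
E (MIN): min(11, 6) = 6
F (MIN): min(19, 6, 5, 9) = 5
C (MAX): max(15, 6, 5) = 15
B (MIN): min(15, 2) = 2
I (MIN): min(17, 14, 6, 3) = 3
J (MIN): min(5, 11, 19, 5) = 5
H (MAX): max(3, 5, 8) = 8
G (MIN): min(8, 12) = 8
M (MIN): min(13, 1, 5, 6) = 1
N (MIN): min(13, 12, 2) = 2
L (MAX): max(1, 2, 6) = 6
K (MIN): min(6, 16, 7) = 6
Root (MAX): max(2, 8, 6) = 8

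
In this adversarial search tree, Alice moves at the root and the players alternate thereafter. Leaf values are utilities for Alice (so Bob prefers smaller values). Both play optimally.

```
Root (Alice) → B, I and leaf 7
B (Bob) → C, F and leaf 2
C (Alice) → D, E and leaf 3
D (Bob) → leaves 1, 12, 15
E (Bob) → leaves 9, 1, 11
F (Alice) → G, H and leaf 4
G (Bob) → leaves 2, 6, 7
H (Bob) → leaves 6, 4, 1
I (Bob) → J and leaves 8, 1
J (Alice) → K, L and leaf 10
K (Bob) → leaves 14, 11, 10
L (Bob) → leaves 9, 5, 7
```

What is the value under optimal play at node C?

3

D: min(1, 12, 15) = 1
E: min(9, 1, 11) = 1
C: max(1, 1, 3) = 3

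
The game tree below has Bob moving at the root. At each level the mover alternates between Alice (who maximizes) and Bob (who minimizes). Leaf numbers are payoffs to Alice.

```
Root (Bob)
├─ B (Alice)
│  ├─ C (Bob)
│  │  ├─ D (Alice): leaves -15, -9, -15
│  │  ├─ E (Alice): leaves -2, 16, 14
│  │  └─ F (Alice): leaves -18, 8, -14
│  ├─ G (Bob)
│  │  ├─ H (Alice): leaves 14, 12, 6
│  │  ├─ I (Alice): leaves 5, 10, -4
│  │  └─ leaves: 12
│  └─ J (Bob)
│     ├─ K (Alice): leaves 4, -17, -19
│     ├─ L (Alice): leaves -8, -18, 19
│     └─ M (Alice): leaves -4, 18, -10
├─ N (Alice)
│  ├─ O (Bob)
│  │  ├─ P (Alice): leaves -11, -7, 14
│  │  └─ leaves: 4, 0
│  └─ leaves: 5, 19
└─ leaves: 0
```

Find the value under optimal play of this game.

D (Alice): max(-15, -9, -15) = -9
E (Alice): max(-2, 16, 14) = 16
F (Alice): max(-18, 8, -14) = 8
C (Bob): min(-9, 16, 8) = -9
H (Alice): max(14, 12, 6) = 14
I (Alice): max(5, 10, -4) = 10
G (Bob): min(14, 10, 12) = 10
K (Alice): max(4, -17, -19) = 4
L (Alice): max(-8, -18, 19) = 19
M (Alice): max(-4, 18, -10) = 18
J (Bob): min(4, 19, 18) = 4
B (Alice): max(-9, 10, 4) = 10
P (Alice): max(-11, -7, 14) = 14
O (Bob): min(14, 4, 0) = 0
N (Alice): max(0, 5, 19) = 19
Root (Bob): min(10, 19, 0) = 0

0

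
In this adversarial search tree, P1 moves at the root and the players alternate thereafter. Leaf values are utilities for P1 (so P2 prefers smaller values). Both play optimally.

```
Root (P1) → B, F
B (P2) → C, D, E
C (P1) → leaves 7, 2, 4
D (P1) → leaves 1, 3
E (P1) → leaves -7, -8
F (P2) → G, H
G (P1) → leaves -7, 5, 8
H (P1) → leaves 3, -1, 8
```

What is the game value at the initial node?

8

C (P1): max(7, 2, 4) = 7
D (P1): max(1, 3) = 3
E (P1): max(-7, -8) = -7
B (P2): min(7, 3, -7) = -7
G (P1): max(-7, 5, 8) = 8
H (P1): max(3, -1, 8) = 8
F (P2): min(8, 8) = 8
Root (P1): max(-7, 8) = 8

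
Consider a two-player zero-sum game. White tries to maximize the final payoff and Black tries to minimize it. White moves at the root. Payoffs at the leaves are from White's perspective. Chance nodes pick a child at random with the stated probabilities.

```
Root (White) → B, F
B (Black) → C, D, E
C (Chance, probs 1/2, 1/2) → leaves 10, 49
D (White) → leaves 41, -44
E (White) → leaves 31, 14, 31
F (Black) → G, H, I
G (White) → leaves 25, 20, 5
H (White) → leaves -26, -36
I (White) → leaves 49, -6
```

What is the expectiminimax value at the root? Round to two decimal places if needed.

C (Chance): 1/2·10 + 1/2·49 = 29.5
D (White): max(41, -44) = 41
E (White): max(31, 14, 31) = 31
B (Black): min(29.5, 41, 31) = 29.5
G (White): max(25, 20, 5) = 25
H (White): max(-26, -36) = -26
I (White): max(49, -6) = 49
F (Black): min(25, -26, 49) = -26
Root (White): max(29.5, -26) = 29.5

29.5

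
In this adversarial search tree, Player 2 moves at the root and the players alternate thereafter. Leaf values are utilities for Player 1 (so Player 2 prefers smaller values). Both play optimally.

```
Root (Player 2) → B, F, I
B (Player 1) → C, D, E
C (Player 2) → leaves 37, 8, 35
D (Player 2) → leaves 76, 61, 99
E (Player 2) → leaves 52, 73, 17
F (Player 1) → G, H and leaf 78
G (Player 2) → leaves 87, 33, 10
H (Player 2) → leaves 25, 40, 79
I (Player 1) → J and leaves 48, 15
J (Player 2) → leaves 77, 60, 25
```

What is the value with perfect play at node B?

C: min(37, 8, 35) = 8
D: min(76, 61, 99) = 61
E: min(52, 73, 17) = 17
B: max(8, 61, 17) = 61

61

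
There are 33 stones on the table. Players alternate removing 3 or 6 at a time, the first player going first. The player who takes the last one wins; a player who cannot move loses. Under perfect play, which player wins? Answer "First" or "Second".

First

Mark each pile size as W (mover wins) or L (mover loses):
i:   0  1  2  3  4  5  6  7  8  9 10 11 12 13 14 15 16 17 18 19 20 21 22 23 24 25 26 27 28 29 30 31 32 33
     L  L  L  W  W  W  W  W  W  L  L  L  W  W  W  W  W  W  L  L  L  W  W  W  W  W  W  L  L  L  W  W  W  W
Position 33 is W, so the first player wins.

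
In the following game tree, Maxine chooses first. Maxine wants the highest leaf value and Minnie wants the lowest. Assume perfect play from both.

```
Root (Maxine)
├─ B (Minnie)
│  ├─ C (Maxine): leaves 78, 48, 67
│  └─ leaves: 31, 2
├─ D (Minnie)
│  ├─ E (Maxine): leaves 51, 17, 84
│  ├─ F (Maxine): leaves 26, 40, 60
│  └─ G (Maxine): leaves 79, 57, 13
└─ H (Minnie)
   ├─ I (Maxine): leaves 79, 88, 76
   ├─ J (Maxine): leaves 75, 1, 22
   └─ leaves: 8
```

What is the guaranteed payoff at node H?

8

I: max(79, 88, 76) = 88
J: max(75, 1, 22) = 75
H: min(88, 75, 8) = 8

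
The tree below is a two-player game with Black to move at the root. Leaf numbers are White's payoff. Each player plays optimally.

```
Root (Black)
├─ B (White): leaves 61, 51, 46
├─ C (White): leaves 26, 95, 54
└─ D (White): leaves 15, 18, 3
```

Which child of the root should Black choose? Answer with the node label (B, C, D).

B (White): max(61, 51, 46) = 61
C (White): max(26, 95, 54) = 95
D (White): max(15, 18, 3) = 18
Root (Black): min(61, 95, 18) = 18
Black picks the child with the lowest value: D (value 18).

D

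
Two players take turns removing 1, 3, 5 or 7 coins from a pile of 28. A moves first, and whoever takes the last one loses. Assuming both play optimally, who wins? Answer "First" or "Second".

First

Mark each pile size as W (mover wins) or L (mover loses):
i:   0  1  2  3  4  5  6  7  8  9 10 11 12 13 14 15 16 17 18 19 20 21 22 23 24 25 26 27 28
     W  L  W  L  W  L  W  L  W  L  W  L  W  L  W  L  W  L  W  L  W  L  W  L  W  L  W  L  W
Position 28 is W, so the first player wins.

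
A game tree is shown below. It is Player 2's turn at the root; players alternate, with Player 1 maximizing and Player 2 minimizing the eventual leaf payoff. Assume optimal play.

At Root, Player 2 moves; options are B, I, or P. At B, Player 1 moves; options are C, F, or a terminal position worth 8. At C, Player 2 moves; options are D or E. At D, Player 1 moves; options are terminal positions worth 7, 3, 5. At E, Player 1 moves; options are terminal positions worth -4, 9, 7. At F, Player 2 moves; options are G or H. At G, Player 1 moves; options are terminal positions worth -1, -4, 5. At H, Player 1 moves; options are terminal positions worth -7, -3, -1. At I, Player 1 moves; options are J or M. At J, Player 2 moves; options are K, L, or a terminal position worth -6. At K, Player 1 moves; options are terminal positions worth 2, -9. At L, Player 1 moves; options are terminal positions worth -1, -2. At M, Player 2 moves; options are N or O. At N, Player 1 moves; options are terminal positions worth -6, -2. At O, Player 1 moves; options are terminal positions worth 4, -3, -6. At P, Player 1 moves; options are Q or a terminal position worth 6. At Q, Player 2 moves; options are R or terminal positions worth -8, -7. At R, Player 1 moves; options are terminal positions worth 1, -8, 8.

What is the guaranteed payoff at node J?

K: max(2, -9) = 2
L: max(-1, -2) = -1
J: min(2, -1, -6) = -6

-6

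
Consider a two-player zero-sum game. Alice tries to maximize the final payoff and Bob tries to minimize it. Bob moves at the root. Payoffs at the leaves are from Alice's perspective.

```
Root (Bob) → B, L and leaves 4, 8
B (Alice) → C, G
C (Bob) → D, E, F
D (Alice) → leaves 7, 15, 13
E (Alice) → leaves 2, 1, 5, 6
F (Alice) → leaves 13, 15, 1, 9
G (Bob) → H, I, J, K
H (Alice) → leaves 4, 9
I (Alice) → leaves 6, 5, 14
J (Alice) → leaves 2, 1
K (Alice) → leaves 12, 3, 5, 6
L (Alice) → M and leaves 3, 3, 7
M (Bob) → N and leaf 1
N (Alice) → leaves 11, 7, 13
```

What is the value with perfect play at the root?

4

D (Alice): max(7, 15, 13) = 15
E (Alice): max(2, 1, 5, 6) = 6
F (Alice): max(13, 15, 1, 9) = 15
C (Bob): min(15, 6, 15) = 6
H (Alice): max(4, 9) = 9
I (Alice): max(6, 5, 14) = 14
J (Alice): max(2, 1) = 2
K (Alice): max(12, 3, 5, 6) = 12
G (Bob): min(9, 14, 2, 12) = 2
B (Alice): max(6, 2) = 6
N (Alice): max(11, 7, 13) = 13
M (Bob): min(13, 1) = 1
L (Alice): max(1, 3, 3, 7) = 7
Root (Bob): min(6, 7, 4, 8) = 4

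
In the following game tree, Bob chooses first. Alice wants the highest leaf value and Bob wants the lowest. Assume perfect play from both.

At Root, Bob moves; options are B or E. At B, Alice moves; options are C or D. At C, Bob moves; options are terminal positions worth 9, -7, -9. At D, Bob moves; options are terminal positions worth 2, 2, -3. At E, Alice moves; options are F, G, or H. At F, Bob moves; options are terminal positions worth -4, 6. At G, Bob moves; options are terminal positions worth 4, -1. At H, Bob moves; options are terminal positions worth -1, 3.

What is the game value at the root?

C (Bob): min(9, -7, -9) = -9
D (Bob): min(2, 2, -3) = -3
B (Alice): max(-9, -3) = -3
F (Bob): min(-4, 6) = -4
G (Bob): min(4, -1) = -1
H (Bob): min(-1, 3) = -1
E (Alice): max(-4, -1, -1) = -1
Root (Bob): min(-3, -1) = -3

-3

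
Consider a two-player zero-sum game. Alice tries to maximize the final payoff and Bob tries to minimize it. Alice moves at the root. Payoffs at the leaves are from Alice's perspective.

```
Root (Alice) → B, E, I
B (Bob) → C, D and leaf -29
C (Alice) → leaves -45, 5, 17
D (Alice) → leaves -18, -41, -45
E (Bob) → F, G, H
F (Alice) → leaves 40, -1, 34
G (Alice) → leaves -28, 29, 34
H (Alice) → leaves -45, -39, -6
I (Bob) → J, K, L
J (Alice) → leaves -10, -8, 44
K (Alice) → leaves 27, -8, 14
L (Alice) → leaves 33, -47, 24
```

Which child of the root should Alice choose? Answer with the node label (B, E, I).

I

C (Alice): max(-45, 5, 17) = 17
D (Alice): max(-18, -41, -45) = -18
B (Bob): min(17, -18, -29) = -29
F (Alice): max(40, -1, 34) = 40
G (Alice): max(-28, 29, 34) = 34
H (Alice): max(-45, -39, -6) = -6
E (Bob): min(40, 34, -6) = -6
J (Alice): max(-10, -8, 44) = 44
K (Alice): max(27, -8, 14) = 27
L (Alice): max(33, -47, 24) = 33
I (Bob): min(44, 27, 33) = 27
Root (Alice): max(-29, -6, 27) = 27
Alice picks the child with the highest value: I (value 27).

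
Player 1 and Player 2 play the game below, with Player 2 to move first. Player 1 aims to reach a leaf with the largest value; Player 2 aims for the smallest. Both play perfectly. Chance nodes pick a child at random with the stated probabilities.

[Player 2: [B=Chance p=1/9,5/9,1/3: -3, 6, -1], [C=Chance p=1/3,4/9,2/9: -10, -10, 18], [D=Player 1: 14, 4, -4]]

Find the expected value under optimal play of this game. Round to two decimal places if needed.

B (Chance): 1/9·-3 + 5/9·6 + 1/3·-1 = 2.67
C (Chance): 1/3·-10 + 4/9·-10 + 2/9·18 = -3.78
D (Player 1): max(14, 4, -4) = 14
Root (Player 2): min(2.67, -3.78, 14) = -3.78

-3.78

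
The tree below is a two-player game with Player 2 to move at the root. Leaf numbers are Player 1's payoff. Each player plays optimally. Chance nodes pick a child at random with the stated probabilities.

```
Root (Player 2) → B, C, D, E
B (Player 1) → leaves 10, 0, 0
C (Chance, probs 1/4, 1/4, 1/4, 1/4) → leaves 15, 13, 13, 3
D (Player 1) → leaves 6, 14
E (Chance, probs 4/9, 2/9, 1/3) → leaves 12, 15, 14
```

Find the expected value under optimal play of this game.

10

B (Player 1): max(10, 0, 0) = 10
C (Chance): 1/4·15 + 1/4·13 + 1/4·13 + 1/4·3 = 11
D (Player 1): max(6, 14) = 14
E (Chance): 4/9·12 + 2/9·15 + 1/3·14 = 13.33
Root (Player 2): min(10, 11, 14, 13.33) = 10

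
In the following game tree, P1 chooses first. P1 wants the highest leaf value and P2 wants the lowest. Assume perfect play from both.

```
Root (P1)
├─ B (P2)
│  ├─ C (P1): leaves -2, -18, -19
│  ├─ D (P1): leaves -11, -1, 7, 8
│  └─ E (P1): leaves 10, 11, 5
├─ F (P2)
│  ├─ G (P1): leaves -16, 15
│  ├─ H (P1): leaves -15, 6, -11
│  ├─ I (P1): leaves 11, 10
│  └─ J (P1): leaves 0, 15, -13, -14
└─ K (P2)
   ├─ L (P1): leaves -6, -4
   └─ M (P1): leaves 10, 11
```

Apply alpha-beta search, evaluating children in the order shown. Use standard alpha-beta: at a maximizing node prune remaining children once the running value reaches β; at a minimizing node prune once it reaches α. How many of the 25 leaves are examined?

C [α=-∞,β=+∞]: v=-2
D [α=-∞,β=-2]: v=-1 after child 2 ≥ β → β-cutoff, skip 2
E [α=-∞,β=-2]: v=10 after child 1 ≥ β → β-cutoff, skip 2
B [α=-∞,β=+∞]: v=-2
G [α=-2,β=+∞]: v=15
H [α=-2,β=15]: v=6
I [α=-2,β=6]: v=11 after child 1 ≥ β → β-cutoff, skip 1
J [α=-2,β=6]: v=15 after child 2 ≥ β → β-cutoff, skip 2
F [α=-2,β=+∞]: v=6
L [α=6,β=+∞]: v=-4
K [α=6,β=+∞]: v=-4 after child 1 ≤ α → α-cutoff, skip 1
Root [α=-∞,β=+∞]: v=6
Leaves evaluated: 16 of 25.

16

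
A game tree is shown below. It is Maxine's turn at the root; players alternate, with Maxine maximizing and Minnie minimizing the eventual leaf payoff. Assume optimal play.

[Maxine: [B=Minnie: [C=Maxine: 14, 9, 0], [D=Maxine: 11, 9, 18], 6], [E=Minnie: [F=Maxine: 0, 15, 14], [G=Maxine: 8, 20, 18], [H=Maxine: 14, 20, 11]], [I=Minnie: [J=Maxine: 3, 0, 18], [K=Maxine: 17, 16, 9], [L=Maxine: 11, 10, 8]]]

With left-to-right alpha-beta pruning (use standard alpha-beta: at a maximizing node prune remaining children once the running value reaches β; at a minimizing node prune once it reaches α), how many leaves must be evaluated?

23

C [α=-∞,β=+∞]: v=14
D [α=-∞,β=14]: v=18
B [α=-∞,β=+∞]: v=6
F [α=6,β=+∞]: v=15
G [α=6,β=15]: v=20 after child 2 ≥ β → β-cutoff, skip 1
H [α=6,β=15]: v=20 after child 2 ≥ β → β-cutoff, skip 1
E [α=6,β=+∞]: v=15
J [α=15,β=+∞]: v=18
K [α=15,β=18]: v=17
L [α=15,β=17]: v=11
I [α=15,β=+∞]: v=11
Root [α=-∞,β=+∞]: v=15
Leaves evaluated: 23 of 25.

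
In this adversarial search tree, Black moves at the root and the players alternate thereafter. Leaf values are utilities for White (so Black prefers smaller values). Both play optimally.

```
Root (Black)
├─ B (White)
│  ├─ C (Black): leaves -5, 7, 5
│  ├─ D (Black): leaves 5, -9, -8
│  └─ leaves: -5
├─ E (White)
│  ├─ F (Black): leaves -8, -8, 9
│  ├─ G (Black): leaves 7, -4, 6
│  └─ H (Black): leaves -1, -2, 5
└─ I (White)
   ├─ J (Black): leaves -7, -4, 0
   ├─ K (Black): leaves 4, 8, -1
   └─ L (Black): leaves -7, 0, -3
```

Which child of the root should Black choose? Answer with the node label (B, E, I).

B

C (Black): min(-5, 7, 5) = -5
D (Black): min(5, -9, -8) = -9
B (White): max(-5, -9, -5) = -5
F (Black): min(-8, -8, 9) = -8
G (Black): min(7, -4, 6) = -4
H (Black): min(-1, -2, 5) = -2
E (White): max(-8, -4, -2) = -2
J (Black): min(-7, -4, 0) = -7
K (Black): min(4, 8, -1) = -1
L (Black): min(-7, 0, -3) = -7
I (White): max(-7, -1, -7) = -1
Root (Black): min(-5, -2, -1) = -5
Black picks the child with the lowest value: B (value -5).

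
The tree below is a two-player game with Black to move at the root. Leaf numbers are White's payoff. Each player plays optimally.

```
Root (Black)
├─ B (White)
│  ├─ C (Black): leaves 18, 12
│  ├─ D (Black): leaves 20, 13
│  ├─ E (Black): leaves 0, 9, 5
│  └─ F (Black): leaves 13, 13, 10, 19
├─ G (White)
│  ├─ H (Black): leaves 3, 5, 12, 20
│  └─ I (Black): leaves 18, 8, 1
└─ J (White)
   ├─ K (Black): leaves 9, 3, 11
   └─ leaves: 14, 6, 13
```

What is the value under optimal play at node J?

14

K: min(9, 3, 11) = 3
J: max(3, 14, 6, 13) = 14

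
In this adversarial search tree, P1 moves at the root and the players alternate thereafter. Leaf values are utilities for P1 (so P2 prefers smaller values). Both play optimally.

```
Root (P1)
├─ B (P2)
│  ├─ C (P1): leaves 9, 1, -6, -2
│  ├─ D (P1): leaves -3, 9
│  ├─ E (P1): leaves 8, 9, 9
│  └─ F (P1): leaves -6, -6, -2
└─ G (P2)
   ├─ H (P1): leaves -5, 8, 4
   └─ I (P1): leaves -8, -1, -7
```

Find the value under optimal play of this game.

C (P1): max(9, 1, -6, -2) = 9
D (P1): max(-3, 9) = 9
E (P1): max(8, 9, 9) = 9
F (P1): max(-6, -6, -2) = -2
B (P2): min(9, 9, 9, -2) = -2
H (P1): max(-5, 8, 4) = 8
I (P1): max(-8, -1, -7) = -1
G (P2): min(8, -1) = -1
Root (P1): max(-2, -1) = -1

-1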